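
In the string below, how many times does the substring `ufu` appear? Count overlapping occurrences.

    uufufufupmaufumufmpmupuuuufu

5

Sliding a length-3 window over the 28 characters (26 positions):
  position 2–4: ufu
  position 4–6: ufu
  position 6–8: ufu
  position 12–14: ufu
  position 26–28: ufu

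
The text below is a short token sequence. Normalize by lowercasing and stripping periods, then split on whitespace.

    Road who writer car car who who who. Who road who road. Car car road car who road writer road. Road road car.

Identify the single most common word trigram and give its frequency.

"who who who", 2 times

Trigram frequencies (highest first):
  who who who: 2
  road who writer: 1
  who writer car: 1
  writer car car: 1
  car car who: 1
  car who who: 1
  … (14 more, each ≤ 1)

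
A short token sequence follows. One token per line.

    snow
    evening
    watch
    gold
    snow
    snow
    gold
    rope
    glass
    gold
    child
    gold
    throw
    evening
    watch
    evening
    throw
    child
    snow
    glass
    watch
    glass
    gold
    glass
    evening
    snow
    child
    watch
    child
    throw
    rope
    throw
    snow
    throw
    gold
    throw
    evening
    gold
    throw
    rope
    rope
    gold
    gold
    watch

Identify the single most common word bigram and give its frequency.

Bigram frequencies (highest first):
  gold throw: 3
  evening watch: 2
  glass gold: 2
  throw evening: 2
  throw rope: 2
  snow evening: 1
  … (31 more, each ≤ 1)

"gold throw", 3 times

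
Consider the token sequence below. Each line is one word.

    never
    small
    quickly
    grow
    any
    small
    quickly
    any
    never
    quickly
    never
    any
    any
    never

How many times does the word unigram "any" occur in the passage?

Scanning the 14 tokens for "any":
  position 5: any
  position 8: any
  position 12: any
  position 13: any

4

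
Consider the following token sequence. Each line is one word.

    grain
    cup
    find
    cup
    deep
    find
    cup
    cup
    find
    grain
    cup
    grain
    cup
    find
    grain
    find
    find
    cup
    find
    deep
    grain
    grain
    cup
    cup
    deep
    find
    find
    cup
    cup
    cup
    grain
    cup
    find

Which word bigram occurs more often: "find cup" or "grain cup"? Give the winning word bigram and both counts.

"find cup": 4 occurrences
"grain cup": 5 occurrences

"grain cup" (5 vs 4)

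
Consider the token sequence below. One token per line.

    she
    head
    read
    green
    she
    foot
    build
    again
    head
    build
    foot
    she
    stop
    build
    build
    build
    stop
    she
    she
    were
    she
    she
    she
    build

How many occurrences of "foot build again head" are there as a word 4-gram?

1

Scanning the 21 overlapping 4-gram windows for "foot build again head":
  position 6–9: foot build again head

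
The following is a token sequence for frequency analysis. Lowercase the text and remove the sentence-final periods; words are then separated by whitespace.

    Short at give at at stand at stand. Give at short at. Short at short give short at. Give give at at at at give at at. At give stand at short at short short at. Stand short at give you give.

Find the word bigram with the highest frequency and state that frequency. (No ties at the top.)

"short at", 7 times

Bigram frequencies (highest first):
  short at: 7
  at at: 6
  at give: 5
  at short: 5
  give at: 4
  at stand: 3
  … (10 more, each ≤ 2)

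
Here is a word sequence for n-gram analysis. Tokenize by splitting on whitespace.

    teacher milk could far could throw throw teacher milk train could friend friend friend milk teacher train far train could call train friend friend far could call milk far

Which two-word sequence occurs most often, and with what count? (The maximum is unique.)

Bigram frequencies (highest first):
  friend friend: 3
  teacher milk: 2
  far could: 2
  train could: 2
  could call: 2
  milk could: 1
  … (16 more, each ≤ 1)

"friend friend", 3 times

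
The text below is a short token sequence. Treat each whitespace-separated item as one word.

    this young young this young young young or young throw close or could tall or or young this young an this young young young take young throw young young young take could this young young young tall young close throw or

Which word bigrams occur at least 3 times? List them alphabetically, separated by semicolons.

this young; young young

Bigram counts meeting the condition (at least 3 times):
  this young: 5
  young young: 9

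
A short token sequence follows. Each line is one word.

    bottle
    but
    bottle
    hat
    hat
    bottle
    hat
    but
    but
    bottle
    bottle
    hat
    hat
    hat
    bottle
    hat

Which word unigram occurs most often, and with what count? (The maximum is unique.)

Unigram frequencies (highest first):
  hat: 7
  bottle: 6
  but: 3

"hat", 7 times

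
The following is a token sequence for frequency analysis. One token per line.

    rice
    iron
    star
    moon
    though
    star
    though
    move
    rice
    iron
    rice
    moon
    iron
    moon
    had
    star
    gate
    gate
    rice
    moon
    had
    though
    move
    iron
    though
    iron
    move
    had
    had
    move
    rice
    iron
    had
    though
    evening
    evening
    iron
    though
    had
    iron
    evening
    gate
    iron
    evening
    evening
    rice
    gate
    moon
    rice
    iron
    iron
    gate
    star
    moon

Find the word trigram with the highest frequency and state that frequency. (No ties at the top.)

Trigram frequencies (highest first):
  move rice iron: 2
  rice iron star: 1
  iron star moon: 1
  star moon though: 1
  moon though star: 1
  though star though: 1
  … (45 more, each ≤ 1)

"move rice iron", 2 times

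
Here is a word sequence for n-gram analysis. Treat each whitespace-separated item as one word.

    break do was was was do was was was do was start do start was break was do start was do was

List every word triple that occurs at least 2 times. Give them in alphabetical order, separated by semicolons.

do start was; do was was; was do was; was was do; was was was

Trigram counts meeting the condition (at least 2 times):
  do start was: 2
  do was was: 2
  was do was: 3
  was was do: 2
  was was was: 2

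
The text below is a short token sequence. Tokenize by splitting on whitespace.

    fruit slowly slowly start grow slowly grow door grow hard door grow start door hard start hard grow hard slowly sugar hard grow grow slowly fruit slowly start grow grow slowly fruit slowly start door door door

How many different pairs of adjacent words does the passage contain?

37 tokens → 36 bigram windows in total.
Repeated bigrams (each contributes count−1 duplicates):
  fruit slowly: 3
  grow slowly: 3
  slowly start: 3
  door door: 2
  door grow: 2
  grow grow: 2
  grow hard: 2
  hard grow: 2
  … (3 more repeated)
14 duplicate windows → 36 − 14 = 22 distinct.

22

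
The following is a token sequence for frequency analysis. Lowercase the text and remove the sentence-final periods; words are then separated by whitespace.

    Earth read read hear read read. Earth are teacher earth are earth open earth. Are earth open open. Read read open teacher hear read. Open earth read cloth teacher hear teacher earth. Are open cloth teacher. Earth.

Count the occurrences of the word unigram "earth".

Scanning the 37 tokens for "earth":
  position 1: earth
  position 7: earth
  position 10: earth
  position 12: earth
  position 14: earth
  position 16: earth
  position 26: earth
  position 32: earth
  position 37: earth

9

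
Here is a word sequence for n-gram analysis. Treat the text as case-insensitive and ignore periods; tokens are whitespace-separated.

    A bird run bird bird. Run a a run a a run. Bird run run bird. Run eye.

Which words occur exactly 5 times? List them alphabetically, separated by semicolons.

a; bird

Unigram counts meeting the condition (exactly 5 times):
  a: 5
  bird: 5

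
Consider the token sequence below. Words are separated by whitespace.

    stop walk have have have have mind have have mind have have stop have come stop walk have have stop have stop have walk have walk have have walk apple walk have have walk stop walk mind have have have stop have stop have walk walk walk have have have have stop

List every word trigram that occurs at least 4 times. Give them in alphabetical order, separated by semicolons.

have have have; have have stop; have stop have; walk have have

Trigram counts meeting the condition (at least 4 times):
  have have have: 5
  have have stop: 4
  have stop have: 5
  walk have have: 5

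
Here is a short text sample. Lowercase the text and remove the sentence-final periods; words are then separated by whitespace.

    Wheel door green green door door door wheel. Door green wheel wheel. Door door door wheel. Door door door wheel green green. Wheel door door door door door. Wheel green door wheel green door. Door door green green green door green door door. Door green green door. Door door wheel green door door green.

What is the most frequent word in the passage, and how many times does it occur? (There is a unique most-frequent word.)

Unigram frequencies (highest first):
  door: 29
  green: 15
  wheel: 10

"door", 29 times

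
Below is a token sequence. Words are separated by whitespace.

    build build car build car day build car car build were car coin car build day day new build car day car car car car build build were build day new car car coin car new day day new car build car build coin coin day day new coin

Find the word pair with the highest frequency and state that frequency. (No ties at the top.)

Bigram frequencies (highest first):
  car build: 6
  build car: 5
  car car: 5
  day new: 4
  day day: 3
  build build: 2
  … (17 more, each ≤ 2)

"car build", 6 times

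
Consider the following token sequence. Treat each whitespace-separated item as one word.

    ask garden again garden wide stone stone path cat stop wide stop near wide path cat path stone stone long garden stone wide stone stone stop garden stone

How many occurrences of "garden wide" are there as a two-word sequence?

Scanning the 27 overlapping bigram windows for "garden wide":
  position 4–5: garden wide

1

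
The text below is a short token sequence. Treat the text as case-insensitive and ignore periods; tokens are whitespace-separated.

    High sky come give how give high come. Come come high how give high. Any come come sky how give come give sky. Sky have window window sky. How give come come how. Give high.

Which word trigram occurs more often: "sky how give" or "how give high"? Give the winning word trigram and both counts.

"sky how give": 2 occurrences
"how give high": 3 occurrences

"how give high" (3 vs 2)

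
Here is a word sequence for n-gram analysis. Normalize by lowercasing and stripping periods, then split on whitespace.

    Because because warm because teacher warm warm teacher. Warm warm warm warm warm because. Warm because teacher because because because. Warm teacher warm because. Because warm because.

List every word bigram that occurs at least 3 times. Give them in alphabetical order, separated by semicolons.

because because; because warm; teacher warm; warm because; warm warm

Bigram counts meeting the condition (at least 3 times):
  because because: 4
  because warm: 4
  teacher warm: 3
  warm because: 5
  warm warm: 5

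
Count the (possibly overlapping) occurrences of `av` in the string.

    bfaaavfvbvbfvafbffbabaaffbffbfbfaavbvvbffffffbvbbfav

Sliding a length-2 window over the 52 characters (51 positions):
  position 5–6: av
  position 34–35: av
  position 51–52: av

3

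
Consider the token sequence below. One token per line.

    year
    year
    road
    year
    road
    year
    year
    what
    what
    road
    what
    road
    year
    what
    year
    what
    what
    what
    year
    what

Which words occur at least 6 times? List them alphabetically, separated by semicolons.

what; year

Unigram counts meeting the condition (at least 6 times):
  what: 8
  year: 8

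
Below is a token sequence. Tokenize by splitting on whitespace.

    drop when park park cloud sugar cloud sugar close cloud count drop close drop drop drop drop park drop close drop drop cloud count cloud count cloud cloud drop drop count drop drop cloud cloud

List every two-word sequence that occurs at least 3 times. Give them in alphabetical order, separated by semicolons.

Bigram counts meeting the condition (at least 3 times):
  cloud count: 3
  drop drop: 6

cloud count; drop drop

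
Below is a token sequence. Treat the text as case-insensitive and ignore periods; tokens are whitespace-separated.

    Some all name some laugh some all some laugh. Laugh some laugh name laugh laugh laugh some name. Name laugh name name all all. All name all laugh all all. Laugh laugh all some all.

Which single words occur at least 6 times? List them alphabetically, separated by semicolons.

all; laugh; name; some

Unigram counts meeting the condition (at least 6 times):
  all: 10
  laugh: 11
  name: 7
  some: 7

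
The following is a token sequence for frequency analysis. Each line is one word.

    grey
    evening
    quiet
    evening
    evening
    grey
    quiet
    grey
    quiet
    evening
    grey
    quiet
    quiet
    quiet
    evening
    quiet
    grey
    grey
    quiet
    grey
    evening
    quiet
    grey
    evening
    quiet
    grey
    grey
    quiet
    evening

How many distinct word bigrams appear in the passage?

9

29 tokens → 28 bigram windows in total.
Repeated bigrams (each contributes count−1 duplicates):
  grey quiet: 5
  quiet grey: 5
  evening quiet: 4
  quiet evening: 4
  grey evening: 3
  evening grey: 2
  grey grey: 2
  quiet quiet: 2
19 duplicate windows → 28 − 19 = 9 distinct.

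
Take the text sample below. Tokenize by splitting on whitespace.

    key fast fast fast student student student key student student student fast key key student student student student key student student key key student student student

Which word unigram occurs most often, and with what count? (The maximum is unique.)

Unigram frequencies (highest first):
  student: 15
  key: 7
  fast: 4

"student", 15 times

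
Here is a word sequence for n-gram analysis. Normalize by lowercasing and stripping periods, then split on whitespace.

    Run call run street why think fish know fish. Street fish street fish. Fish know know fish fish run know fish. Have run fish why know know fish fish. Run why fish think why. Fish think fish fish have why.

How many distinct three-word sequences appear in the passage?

40 tokens → 38 trigram windows in total.
Repeated trigrams (each contributes count−1 duplicates):
  fish fish run: 2
  fish street fish: 2
  know fish fish: 2
  know know fish: 2
  why fish think: 2
5 duplicate windows → 38 − 5 = 33 distinct.

33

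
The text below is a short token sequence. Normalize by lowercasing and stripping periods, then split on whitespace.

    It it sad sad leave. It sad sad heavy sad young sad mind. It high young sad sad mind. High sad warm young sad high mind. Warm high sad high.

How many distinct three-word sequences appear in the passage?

30 tokens → 28 trigram windows in total.
Repeated trigrams (each contributes count−1 duplicates):
  it sad sad: 2
1 duplicate windows → 28 − 1 = 27 distinct.

27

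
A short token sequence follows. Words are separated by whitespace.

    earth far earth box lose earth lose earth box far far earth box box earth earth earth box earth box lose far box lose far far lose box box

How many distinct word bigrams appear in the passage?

15

29 tokens → 28 bigram windows in total.
Repeated bigrams (each contributes count−1 duplicates):
  earth box: 5
  box lose: 3
  box box: 2
  box earth: 2
  earth earth: 2
  far earth: 2
  far far: 2
  lose earth: 2
  … (1 more repeated)
13 duplicate windows → 28 − 13 = 15 distinct.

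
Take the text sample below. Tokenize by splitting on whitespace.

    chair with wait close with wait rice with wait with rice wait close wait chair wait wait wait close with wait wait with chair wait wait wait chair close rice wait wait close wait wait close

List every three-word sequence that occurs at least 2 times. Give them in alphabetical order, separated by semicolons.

Trigram counts meeting the condition (at least 2 times):
  chair wait wait: 2
  close with wait: 2
  wait close wait: 2
  wait close with: 2
  wait wait close: 3
  wait wait wait: 2

chair wait wait; close with wait; wait close wait; wait close with; wait wait close; wait wait wait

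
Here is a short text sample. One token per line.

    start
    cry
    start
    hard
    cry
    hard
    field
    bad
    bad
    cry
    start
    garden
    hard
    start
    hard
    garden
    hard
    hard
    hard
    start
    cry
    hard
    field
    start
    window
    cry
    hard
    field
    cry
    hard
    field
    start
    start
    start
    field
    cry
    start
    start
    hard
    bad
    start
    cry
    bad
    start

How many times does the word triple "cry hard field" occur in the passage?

Scanning the 42 overlapping trigram windows for "cry hard field":
  position 5–7: cry hard field
  position 21–23: cry hard field
  position 26–28: cry hard field
  position 29–31: cry hard field

4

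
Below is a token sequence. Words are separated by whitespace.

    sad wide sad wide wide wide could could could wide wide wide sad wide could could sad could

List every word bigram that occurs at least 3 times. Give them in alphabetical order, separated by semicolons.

Bigram counts meeting the condition (at least 3 times):
  could could: 3
  sad wide: 3
  wide wide: 4

could could; sad wide; wide wide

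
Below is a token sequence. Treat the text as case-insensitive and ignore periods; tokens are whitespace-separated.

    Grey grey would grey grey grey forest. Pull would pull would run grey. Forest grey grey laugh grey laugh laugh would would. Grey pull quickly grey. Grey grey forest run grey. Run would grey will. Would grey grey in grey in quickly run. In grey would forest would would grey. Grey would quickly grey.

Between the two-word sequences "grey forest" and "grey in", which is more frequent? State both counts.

"grey forest": 3 occurrences
"grey in": 2 occurrences

"grey forest" (3 vs 2)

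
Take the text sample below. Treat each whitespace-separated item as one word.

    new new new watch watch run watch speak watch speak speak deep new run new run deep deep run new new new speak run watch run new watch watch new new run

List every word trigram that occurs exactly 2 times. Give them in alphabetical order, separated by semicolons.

Trigram counts meeting the condition (exactly 2 times):
  new new new: 2
  new watch watch: 2

new new new; new watch watch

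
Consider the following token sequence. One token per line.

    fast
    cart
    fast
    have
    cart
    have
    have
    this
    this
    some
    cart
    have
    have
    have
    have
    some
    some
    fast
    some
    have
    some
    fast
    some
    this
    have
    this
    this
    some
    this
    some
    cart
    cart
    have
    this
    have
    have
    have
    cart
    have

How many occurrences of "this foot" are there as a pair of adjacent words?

0

Scanning the 38 overlapping bigram windows for "this foot":
  (none found)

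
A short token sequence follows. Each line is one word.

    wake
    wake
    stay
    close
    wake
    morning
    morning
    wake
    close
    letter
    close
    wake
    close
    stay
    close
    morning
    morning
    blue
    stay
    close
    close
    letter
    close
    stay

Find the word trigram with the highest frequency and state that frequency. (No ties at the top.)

Trigram frequencies (highest first):
  close letter close: 2
  wake wake stay: 1
  wake stay close: 1
  stay close wake: 1
  close wake morning: 1
  wake morning morning: 1
  … (15 more, each ≤ 1)

"close letter close", 2 times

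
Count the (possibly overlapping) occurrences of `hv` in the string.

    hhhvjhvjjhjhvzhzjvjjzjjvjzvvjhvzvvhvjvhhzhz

5

Sliding a length-2 window over the 43 characters (42 positions):
  position 3–4: hv
  position 6–7: hv
  position 12–13: hv
  position 30–31: hv
  position 35–36: hv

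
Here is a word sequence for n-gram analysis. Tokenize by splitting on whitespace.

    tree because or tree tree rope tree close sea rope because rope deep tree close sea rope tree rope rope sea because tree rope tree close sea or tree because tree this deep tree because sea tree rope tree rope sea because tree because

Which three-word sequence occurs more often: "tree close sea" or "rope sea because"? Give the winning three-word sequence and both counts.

"tree close sea": 3 occurrences
"rope sea because": 2 occurrences

"tree close sea" (3 vs 2)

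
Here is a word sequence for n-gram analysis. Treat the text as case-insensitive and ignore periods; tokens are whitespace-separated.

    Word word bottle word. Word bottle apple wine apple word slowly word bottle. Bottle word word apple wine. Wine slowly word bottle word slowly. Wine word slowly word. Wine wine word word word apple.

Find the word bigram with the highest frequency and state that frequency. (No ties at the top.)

"word word", 5 times

Bigram frequencies (highest first):
  word word: 5
  word bottle: 4
  bottle word: 3
  word slowly: 3
  slowly word: 3
  apple wine: 2
  … (10 more, each ≤ 2)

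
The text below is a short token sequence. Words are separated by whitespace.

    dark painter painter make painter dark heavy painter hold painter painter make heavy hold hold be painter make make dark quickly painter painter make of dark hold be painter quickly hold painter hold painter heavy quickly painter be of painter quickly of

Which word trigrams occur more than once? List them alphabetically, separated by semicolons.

Trigram counts meeting the condition (more than once):
  hold be painter: 2
  painter hold painter: 2
  painter painter make: 3

hold be painter; painter hold painter; painter painter make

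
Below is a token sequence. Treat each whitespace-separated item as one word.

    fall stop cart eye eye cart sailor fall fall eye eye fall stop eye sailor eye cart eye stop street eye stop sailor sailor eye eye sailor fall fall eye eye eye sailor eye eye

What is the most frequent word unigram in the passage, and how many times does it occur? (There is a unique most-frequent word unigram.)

"eye", 15 times

Unigram frequencies (highest first):
  eye: 15
  fall: 6
  sailor: 6
  stop: 4
  cart: 3
  street: 1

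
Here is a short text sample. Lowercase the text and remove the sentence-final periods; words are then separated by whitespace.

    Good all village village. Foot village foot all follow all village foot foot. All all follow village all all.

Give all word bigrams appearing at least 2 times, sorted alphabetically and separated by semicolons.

all all; all follow; all village; foot all; village foot

Bigram counts meeting the condition (at least 2 times):
  all all: 2
  all follow: 2
  all village: 2
  foot all: 2
  village foot: 3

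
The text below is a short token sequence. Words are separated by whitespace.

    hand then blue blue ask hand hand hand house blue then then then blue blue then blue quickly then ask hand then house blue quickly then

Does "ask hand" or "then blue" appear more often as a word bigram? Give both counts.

"ask hand": 2 occurrences
"then blue": 3 occurrences

"then blue" (3 vs 2)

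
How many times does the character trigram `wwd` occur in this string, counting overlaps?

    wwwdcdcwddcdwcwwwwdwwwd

Sliding a length-3 window over the 23 characters (21 positions):
  position 2–4: wwd
  position 17–19: wwd
  position 21–23: wwd

3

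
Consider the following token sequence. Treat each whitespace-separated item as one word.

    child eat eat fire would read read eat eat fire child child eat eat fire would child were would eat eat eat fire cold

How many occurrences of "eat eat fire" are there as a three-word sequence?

4

Scanning the 22 overlapping trigram windows for "eat eat fire":
  position 2–4: eat eat fire
  position 8–10: eat eat fire
  position 13–15: eat eat fire
  position 21–23: eat eat fire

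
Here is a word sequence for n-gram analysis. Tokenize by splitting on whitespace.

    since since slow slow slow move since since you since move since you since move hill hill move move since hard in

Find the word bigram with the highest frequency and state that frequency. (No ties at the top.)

Bigram frequencies (highest first):
  move since: 3
  since since: 2
  slow slow: 2
  since you: 2
  you since: 2
  since move: 2
  … (8 more, each ≤ 1)

"move since", 3 times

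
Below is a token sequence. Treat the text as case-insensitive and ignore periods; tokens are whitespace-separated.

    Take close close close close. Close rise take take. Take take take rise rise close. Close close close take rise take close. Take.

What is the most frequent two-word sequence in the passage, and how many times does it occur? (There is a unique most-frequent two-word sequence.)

Bigram frequencies (highest first):
  close close: 7
  take take: 4
  take close: 2
  rise take: 2
  take rise: 2
  close take: 2
  … (3 more, each ≤ 1)

"close close", 7 times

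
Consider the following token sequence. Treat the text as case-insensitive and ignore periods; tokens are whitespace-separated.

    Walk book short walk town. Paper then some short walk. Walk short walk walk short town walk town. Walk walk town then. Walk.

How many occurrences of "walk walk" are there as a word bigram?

Scanning the 22 overlapping bigram windows for "walk walk":
  position 10–11: walk walk
  position 13–14: walk walk
  position 19–20: walk walk

3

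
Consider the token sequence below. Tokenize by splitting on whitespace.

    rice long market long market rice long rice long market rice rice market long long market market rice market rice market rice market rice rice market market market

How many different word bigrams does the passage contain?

28 tokens → 27 bigram windows in total.
Repeated bigrams (each contributes count−1 duplicates):
  market rice: 6
  rice market: 5
  long market: 4
  market market: 3
  rice long: 3
  market long: 2
  rice rice: 2
18 duplicate windows → 27 − 18 = 9 distinct.

9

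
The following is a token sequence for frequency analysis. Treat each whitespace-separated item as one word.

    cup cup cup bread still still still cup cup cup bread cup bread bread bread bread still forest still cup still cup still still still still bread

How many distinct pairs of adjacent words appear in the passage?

11

27 tokens → 26 bigram windows in total.
Repeated bigrams (each contributes count−1 duplicates):
  still still: 5
  cup cup: 4
  bread bread: 3
  cup bread: 3
  still cup: 3
  bread still: 2
  cup still: 2
15 duplicate windows → 26 − 15 = 11 distinct.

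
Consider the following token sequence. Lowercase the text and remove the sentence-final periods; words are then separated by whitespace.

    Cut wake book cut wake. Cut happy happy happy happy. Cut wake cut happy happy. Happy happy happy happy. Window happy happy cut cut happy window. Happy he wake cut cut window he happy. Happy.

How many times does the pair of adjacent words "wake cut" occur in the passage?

Scanning the 34 overlapping bigram windows for "wake cut":
  position 5–6: wake cut
  position 12–13: wake cut
  position 29–30: wake cut

3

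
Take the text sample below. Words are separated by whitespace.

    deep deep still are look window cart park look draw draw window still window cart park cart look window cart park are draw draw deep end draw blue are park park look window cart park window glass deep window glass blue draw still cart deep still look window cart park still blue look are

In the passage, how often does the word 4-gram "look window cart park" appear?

4

Scanning the 51 overlapping 4-gram windows for "look window cart park":
  position 5–8: look window cart park
  position 18–21: look window cart park
  position 32–35: look window cart park
  position 47–50: look window cart park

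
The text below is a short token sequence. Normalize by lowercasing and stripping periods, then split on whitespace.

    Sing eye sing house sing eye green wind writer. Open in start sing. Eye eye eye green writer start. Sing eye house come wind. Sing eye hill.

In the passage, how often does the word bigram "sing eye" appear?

5

Scanning the 26 overlapping bigram windows for "sing eye":
  position 1–2: sing eye
  position 5–6: sing eye
  position 13–14: sing eye
  position 20–21: sing eye
  position 25–26: sing eye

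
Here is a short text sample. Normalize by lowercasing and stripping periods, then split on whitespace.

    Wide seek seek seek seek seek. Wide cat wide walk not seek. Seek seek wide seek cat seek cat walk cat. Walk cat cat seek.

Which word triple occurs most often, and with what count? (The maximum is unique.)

"seek seek seek", 4 times

Trigram frequencies (highest first):
  seek seek seek: 4
  seek seek wide: 2
  cat walk cat: 2
  wide seek seek: 1
  seek wide cat: 1
  wide cat wide: 1
  … (12 more, each ≤ 1)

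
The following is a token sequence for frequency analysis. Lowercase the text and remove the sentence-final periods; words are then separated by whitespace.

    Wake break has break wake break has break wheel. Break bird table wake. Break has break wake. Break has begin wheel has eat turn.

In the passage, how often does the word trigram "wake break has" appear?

4

Scanning the 22 overlapping trigram windows for "wake break has":
  position 1–3: wake break has
  position 5–7: wake break has
  position 13–15: wake break has
  position 17–19: wake break has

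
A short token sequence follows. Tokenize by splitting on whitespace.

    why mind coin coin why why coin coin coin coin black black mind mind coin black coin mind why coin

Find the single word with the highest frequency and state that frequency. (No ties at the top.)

"coin", 9 times

Unigram frequencies (highest first):
  coin: 9
  why: 4
  mind: 4
  black: 3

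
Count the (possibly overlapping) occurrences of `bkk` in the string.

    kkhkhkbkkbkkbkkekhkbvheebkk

4

Sliding a length-3 window over the 27 characters (25 positions):
  position 7–9: bkk
  position 10–12: bkk
  position 13–15: bkk
  position 25–27: bkk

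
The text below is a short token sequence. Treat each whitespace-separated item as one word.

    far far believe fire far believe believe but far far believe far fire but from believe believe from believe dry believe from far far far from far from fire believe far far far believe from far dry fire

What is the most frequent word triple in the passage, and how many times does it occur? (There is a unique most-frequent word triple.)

"far far believe", 3 times

Trigram frequencies (highest first):
  far far believe: 3
  believe from far: 2
  far far far: 2
  far believe fire: 1
  believe fire far: 1
  fire far believe: 1
  … (26 more, each ≤ 1)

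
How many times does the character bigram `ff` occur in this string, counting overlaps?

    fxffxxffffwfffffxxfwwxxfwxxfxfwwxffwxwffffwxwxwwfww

12

Sliding a length-2 window over the 51 characters (50 positions):
  position 3–4: ff
  position 7–8: ff
  position 8–9: ff
  position 9–10: ff
  position 12–13: ff
  position 13–14: ff
  position 14–15: ff
  position 15–16: ff
  position 34–35: ff
  position 39–40: ff
  … (2 more)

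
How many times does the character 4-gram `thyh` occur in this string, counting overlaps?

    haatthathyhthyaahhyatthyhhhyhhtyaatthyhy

3

Sliding a length-4 window over the 40 characters (37 positions):
  position 8–11: thyh
  position 22–25: thyh
  position 36–39: thyh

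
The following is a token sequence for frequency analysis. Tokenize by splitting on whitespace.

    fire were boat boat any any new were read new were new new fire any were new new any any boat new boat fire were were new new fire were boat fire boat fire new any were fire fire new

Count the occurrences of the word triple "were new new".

3

Scanning the 38 overlapping trigram windows for "were new new":
  position 11–13: were new new
  position 16–18: were new new
  position 26–28: were new new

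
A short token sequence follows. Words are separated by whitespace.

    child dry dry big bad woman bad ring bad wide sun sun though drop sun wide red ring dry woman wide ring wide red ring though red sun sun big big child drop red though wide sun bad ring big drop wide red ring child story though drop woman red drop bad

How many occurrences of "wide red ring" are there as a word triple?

3

Scanning the 50 overlapping trigram windows for "wide red ring":
  position 16–18: wide red ring
  position 23–25: wide red ring
  position 42–44: wide red ring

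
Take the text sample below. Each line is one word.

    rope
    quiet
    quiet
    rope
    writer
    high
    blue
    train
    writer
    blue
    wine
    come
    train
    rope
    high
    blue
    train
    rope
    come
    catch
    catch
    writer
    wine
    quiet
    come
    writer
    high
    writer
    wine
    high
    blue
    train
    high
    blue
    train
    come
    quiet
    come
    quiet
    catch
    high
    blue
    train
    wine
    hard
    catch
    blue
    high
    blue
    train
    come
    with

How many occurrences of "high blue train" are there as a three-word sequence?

6

Scanning the 50 overlapping trigram windows for "high blue train":
  position 6–8: high blue train
  position 15–17: high blue train
  position 30–32: high blue train
  position 33–35: high blue train
  position 41–43: high blue train
  position 48–50: high blue train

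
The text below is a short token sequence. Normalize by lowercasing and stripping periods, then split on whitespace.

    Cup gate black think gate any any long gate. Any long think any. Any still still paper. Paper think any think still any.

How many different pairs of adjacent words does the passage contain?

18

23 tokens → 22 bigram windows in total.
Repeated bigrams (each contributes count−1 duplicates):
  any any: 2
  any long: 2
  gate any: 2
  think any: 2
4 duplicate windows → 22 − 4 = 18 distinct.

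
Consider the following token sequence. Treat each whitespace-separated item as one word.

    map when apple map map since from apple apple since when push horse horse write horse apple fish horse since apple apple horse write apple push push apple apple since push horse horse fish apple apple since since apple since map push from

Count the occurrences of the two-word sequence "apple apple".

4

Scanning the 42 overlapping bigram windows for "apple apple":
  position 8–9: apple apple
  position 21–22: apple apple
  position 28–29: apple apple
  position 35–36: apple apple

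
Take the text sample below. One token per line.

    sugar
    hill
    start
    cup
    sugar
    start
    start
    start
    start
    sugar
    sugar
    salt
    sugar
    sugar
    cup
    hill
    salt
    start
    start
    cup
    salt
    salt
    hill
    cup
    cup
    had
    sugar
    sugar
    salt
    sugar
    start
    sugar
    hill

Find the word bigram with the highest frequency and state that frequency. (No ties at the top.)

Bigram frequencies (highest first):
  start start: 4
  sugar sugar: 3
  sugar hill: 2
  start cup: 2
  sugar start: 2
  start sugar: 2
  … (15 more, each ≤ 2)

"start start", 4 times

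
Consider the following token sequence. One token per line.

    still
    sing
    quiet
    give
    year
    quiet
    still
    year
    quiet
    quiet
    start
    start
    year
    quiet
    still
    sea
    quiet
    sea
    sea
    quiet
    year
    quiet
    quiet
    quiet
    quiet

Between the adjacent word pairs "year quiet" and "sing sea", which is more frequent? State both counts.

"year quiet": 4 occurrences
"sing sea": 0 occurrences

"year quiet" (4 vs 0)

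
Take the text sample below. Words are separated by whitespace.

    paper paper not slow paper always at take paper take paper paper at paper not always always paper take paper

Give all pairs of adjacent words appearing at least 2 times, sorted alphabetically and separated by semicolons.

Bigram counts meeting the condition (at least 2 times):
  paper not: 2
  paper paper: 2
  paper take: 2
  take paper: 3

paper not; paper paper; paper take; take paper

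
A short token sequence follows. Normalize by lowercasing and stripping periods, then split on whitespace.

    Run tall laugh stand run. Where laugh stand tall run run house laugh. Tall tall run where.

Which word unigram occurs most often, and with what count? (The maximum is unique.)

"run", 5 times

Unigram frequencies (highest first):
  run: 5
  tall: 4
  laugh: 3
  stand: 2
  where: 2
  house: 1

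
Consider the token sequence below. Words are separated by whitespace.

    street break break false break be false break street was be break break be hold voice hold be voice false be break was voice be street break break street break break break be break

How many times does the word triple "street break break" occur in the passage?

Scanning the 32 overlapping trigram windows for "street break break":
  position 1–3: street break break
  position 26–28: street break break
  position 29–31: street break break

3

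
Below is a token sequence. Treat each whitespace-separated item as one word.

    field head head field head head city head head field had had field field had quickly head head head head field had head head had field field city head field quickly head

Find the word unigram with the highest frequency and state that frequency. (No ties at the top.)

"head", 14 times

Unigram frequencies (highest first):
  head: 14
  field: 9
  had: 5
  city: 2
  quickly: 2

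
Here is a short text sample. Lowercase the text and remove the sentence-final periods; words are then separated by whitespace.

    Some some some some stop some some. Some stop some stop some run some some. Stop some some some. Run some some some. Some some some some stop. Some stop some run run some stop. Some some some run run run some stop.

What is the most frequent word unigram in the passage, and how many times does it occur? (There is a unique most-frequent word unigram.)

Unigram frequencies (highest first):
  some: 28
  stop: 8
  run: 7

"some", 28 times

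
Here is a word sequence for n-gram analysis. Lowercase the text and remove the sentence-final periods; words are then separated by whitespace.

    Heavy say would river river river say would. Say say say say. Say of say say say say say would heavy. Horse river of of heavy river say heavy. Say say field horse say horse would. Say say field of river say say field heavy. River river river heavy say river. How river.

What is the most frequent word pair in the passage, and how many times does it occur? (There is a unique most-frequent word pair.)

Bigram frequencies (highest first):
  say say: 11
  river river: 4
  heavy say: 3
  say would: 3
  river say: 3
  say field: 3
  … (23 more, each ≤ 2)

"say say", 11 times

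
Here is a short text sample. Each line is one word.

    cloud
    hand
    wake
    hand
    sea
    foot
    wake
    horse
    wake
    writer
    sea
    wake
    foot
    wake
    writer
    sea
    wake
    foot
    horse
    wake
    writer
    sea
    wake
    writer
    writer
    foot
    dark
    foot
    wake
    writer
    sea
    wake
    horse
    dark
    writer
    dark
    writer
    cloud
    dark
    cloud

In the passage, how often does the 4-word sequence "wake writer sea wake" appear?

4

Scanning the 37 overlapping 4-gram windows for "wake writer sea wake":
  position 9–12: wake writer sea wake
  position 14–17: wake writer sea wake
  position 20–23: wake writer sea wake
  position 29–32: wake writer sea wake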